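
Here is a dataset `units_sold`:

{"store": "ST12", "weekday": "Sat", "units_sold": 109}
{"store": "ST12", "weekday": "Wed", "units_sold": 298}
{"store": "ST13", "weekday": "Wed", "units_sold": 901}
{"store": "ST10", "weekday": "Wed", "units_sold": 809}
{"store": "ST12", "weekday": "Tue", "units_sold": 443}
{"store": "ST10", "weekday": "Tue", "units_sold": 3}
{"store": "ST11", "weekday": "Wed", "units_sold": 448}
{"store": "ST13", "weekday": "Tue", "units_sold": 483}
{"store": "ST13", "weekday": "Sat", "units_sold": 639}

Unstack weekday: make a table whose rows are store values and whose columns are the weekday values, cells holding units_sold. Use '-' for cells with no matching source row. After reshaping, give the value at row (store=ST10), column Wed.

The long row with store=ST10, weekday=Wed has units_sold=809.

809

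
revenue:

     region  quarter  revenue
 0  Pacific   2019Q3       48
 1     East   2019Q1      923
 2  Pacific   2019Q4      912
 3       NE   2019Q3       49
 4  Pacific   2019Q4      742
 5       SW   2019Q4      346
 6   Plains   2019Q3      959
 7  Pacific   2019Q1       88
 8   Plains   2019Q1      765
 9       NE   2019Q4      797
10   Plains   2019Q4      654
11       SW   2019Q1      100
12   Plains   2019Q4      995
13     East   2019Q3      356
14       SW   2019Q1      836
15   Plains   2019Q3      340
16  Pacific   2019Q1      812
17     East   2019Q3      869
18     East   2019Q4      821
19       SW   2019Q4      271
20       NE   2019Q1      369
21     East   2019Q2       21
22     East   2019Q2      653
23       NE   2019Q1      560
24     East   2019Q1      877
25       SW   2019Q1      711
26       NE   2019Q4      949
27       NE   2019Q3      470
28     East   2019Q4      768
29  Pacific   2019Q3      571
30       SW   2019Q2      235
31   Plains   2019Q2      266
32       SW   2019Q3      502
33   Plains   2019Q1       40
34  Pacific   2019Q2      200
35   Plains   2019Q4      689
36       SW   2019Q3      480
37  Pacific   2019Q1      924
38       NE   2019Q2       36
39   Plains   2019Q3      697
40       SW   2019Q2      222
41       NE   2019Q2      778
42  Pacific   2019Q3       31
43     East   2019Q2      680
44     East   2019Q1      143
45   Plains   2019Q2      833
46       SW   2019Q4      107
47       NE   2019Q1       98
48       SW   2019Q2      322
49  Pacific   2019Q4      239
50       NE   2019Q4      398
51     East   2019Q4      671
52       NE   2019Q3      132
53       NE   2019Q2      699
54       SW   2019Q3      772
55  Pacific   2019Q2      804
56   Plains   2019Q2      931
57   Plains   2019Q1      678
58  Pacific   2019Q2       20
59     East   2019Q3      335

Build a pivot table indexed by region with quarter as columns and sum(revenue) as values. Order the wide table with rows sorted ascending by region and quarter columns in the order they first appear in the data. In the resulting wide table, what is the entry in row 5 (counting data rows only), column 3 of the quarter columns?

724

With rows sorted ascending by region, row 5 is region=SW. quarter columns in first-appearance order: 2019Q3, 2019Q1, 2019Q4, 2019Q2; column 3 is 2019Q4.
Long rows with region=SW, quarter=2019Q4: 346 + 271 + 107 = 724.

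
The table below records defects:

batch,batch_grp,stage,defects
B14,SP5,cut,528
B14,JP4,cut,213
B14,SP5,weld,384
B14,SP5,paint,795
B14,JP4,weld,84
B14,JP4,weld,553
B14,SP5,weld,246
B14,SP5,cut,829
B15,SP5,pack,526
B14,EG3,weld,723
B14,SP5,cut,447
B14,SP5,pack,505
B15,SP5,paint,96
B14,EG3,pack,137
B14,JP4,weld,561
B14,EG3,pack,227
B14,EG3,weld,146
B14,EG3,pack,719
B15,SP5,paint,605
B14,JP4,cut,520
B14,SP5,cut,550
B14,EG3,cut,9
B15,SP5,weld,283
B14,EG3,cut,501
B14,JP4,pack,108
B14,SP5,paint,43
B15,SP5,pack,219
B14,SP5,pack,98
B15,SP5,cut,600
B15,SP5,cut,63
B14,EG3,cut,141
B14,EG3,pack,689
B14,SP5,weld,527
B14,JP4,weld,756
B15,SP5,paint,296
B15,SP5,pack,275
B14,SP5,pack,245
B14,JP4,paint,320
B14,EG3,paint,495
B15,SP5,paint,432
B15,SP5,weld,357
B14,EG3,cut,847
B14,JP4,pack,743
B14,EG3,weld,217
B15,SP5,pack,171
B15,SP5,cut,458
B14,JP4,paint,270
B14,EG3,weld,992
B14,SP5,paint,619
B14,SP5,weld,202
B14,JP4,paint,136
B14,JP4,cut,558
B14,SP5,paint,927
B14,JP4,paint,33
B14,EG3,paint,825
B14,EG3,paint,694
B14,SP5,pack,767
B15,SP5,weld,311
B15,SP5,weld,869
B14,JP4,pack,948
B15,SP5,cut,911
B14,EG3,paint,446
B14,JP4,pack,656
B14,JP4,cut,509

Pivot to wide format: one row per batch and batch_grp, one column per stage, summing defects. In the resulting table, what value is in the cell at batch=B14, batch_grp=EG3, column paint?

Rows with batch=B14, batch_grp=EG3 and stage=paint: defects values are 495, 825, 694, 446.
495 + 825 + 694 + 446 = 2460.

2460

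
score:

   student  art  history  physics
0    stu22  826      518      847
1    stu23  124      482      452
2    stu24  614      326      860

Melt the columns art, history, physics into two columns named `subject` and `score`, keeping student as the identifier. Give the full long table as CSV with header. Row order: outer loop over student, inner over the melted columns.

Each (student, column) pair becomes one row: 3 × 3 = 9 rows.
For example, (stu22, art) → score=826.

student,subject,score
stu22,art,826
stu22,history,518
stu22,physics,847
stu23,art,124
stu23,history,482
stu23,physics,452
stu24,art,614
stu24,history,326
stu24,physics,860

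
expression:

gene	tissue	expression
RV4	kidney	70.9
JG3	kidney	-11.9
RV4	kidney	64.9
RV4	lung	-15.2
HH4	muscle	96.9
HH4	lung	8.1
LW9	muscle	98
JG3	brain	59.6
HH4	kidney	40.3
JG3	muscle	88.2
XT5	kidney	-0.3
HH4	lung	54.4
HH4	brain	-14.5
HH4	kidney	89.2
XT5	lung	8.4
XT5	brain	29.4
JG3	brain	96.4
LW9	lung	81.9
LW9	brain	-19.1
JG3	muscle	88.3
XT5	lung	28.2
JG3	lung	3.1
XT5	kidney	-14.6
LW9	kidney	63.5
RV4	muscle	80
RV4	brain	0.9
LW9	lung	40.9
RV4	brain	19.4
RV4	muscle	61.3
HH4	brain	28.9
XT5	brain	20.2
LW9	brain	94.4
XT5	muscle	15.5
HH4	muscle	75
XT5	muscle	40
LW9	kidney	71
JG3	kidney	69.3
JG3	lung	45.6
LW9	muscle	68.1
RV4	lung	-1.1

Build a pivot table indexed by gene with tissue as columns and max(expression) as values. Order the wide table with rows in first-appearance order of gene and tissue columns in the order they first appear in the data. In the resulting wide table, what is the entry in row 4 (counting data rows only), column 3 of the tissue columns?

With rows in first-appearance order of gene, row 4 is gene=LW9. tissue columns in first-appearance order: kidney, lung, muscle, brain; column 3 is muscle.
Long rows with gene=LW9, tissue=muscle: max(98, 68.1) = 98.

98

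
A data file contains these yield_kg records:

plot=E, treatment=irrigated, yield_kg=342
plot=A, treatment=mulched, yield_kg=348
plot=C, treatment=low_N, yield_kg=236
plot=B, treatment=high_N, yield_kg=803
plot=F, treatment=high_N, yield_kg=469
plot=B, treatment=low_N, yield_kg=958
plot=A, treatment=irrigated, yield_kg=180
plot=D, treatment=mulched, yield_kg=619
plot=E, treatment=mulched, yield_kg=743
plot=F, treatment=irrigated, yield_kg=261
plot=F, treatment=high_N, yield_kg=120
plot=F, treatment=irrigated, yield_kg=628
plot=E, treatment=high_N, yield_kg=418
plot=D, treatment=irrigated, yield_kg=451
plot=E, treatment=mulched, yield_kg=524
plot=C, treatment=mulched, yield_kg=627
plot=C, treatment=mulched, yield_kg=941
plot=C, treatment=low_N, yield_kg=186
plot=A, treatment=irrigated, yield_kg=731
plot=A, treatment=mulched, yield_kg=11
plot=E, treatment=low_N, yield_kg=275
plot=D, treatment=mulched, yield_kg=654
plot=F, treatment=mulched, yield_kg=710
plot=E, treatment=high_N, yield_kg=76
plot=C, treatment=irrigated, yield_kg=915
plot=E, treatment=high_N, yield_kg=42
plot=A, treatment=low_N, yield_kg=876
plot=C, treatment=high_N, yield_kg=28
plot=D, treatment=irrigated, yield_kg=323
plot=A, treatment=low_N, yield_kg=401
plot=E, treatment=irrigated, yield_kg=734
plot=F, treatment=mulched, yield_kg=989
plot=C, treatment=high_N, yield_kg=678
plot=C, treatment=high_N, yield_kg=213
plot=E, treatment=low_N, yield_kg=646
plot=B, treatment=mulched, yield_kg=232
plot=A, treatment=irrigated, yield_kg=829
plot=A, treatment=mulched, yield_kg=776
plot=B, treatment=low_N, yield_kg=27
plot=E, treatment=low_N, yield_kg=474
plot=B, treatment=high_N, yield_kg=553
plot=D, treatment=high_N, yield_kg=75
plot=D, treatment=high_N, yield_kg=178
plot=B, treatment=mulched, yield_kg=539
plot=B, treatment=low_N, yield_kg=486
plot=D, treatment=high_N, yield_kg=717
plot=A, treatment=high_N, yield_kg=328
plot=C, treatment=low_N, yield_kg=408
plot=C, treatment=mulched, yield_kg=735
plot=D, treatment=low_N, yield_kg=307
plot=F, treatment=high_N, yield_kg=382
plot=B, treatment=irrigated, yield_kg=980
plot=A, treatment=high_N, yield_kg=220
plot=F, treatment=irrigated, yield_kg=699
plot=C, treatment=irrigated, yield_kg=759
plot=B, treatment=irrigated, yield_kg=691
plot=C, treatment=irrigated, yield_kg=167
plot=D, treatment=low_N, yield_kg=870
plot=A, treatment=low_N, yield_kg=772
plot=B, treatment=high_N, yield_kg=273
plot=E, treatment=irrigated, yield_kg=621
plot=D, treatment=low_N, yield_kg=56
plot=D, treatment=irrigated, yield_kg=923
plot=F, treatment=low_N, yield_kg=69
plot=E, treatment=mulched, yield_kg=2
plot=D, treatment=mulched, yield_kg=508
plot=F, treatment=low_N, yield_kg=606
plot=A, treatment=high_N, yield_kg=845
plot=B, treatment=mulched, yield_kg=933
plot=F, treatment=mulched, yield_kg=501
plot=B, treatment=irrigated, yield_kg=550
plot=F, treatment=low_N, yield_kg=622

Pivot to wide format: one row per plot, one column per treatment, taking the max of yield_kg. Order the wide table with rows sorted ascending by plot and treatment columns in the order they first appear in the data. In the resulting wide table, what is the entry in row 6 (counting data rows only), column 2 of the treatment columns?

With rows sorted ascending by plot, row 6 is plot=F. treatment columns in first-appearance order: irrigated, mulched, low_N, high_N; column 2 is mulched.
Long rows with plot=F, treatment=mulched: max(710, 989, 501) = 989.

989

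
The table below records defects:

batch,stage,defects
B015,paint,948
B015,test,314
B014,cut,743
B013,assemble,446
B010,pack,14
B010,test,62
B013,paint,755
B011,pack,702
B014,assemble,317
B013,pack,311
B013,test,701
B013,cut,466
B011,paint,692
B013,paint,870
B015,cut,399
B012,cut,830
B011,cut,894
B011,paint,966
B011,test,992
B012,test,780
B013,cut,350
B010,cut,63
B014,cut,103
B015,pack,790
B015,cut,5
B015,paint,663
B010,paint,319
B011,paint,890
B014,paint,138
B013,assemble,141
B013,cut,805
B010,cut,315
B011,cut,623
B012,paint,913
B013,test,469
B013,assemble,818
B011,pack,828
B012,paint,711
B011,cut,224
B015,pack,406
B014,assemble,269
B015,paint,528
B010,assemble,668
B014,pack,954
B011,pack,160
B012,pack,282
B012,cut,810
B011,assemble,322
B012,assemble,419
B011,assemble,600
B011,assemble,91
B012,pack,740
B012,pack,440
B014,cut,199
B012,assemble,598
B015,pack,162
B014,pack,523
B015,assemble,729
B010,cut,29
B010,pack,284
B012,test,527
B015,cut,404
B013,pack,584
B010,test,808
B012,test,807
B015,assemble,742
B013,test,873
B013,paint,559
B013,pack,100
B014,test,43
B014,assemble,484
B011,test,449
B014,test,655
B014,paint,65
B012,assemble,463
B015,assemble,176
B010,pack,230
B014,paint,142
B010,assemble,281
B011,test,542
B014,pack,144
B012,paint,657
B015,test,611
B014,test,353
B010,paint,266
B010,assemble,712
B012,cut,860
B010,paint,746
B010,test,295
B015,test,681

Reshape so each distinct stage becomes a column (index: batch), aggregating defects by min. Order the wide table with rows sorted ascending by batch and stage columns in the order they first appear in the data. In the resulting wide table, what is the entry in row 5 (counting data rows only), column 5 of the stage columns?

With rows sorted ascending by batch, row 5 is batch=B014. stage columns in first-appearance order: paint, test, cut, assemble, pack; column 5 is pack.
Long rows with batch=B014, stage=pack: min(954, 523, 144) = 144.

144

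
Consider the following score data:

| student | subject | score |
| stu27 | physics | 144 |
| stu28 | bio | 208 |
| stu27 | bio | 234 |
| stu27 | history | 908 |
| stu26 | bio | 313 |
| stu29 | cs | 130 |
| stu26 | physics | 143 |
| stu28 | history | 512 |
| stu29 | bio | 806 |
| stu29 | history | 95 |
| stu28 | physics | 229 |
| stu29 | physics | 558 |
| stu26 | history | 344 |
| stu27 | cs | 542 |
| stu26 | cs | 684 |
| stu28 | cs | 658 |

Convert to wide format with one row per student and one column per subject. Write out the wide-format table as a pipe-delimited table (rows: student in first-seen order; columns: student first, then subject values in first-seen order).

| student | physics | bio | history | cs |
| stu27 | 144 | 234 | 908 | 542 |
| stu28 | 229 | 208 | 512 | 658 |
| stu26 | 143 | 313 | 344 | 684 |
| stu29 | 558 | 806 | 95 | 130 |

Columns: student plus the 4 distinct subject values (physics, bio, history, cs).
For example, row stu27 column physics takes score=144 from the long row (stu27, physics).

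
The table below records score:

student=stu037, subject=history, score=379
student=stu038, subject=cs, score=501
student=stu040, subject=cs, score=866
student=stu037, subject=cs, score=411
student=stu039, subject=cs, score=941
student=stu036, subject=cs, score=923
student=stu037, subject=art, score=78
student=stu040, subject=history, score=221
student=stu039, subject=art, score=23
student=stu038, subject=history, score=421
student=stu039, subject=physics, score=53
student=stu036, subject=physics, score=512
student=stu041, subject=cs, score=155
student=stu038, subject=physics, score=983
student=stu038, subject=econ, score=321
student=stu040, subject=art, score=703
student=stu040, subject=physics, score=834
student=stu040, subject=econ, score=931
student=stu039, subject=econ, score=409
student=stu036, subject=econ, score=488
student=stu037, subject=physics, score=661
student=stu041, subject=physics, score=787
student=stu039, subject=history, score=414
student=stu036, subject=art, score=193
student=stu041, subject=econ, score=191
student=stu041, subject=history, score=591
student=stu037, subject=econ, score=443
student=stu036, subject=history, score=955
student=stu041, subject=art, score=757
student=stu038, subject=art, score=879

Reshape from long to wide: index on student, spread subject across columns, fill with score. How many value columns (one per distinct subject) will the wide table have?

5

5 distinct subject values: art, history, econ, cs, physics.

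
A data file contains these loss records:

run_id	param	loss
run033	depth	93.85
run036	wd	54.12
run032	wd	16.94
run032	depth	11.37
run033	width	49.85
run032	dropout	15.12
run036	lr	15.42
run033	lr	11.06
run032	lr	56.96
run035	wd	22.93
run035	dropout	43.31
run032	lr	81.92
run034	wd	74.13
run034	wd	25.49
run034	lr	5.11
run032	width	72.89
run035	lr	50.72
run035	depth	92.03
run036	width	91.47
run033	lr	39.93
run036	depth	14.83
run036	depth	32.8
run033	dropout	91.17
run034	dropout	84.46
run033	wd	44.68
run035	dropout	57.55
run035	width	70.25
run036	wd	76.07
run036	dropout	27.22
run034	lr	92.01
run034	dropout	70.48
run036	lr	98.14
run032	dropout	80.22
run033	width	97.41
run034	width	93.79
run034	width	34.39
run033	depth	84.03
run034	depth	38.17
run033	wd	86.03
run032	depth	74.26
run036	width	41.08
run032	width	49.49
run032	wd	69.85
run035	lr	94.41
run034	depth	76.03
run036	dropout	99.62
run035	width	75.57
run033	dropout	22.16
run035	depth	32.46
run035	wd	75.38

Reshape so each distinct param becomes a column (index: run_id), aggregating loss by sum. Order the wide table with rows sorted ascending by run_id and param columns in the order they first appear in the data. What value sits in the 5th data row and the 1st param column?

47.63

With rows sorted ascending by run_id, row 5 is run_id=run036. param columns in first-appearance order: depth, wd, width, dropout, lr; column 1 is depth.
Long rows with run_id=run036, param=depth: 14.83 + 32.8 = 47.63.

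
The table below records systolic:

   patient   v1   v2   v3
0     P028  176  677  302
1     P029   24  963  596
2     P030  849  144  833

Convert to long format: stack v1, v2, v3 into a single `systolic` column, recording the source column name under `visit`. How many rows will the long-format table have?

3 patient values × 3 melted columns = 9 rows.

9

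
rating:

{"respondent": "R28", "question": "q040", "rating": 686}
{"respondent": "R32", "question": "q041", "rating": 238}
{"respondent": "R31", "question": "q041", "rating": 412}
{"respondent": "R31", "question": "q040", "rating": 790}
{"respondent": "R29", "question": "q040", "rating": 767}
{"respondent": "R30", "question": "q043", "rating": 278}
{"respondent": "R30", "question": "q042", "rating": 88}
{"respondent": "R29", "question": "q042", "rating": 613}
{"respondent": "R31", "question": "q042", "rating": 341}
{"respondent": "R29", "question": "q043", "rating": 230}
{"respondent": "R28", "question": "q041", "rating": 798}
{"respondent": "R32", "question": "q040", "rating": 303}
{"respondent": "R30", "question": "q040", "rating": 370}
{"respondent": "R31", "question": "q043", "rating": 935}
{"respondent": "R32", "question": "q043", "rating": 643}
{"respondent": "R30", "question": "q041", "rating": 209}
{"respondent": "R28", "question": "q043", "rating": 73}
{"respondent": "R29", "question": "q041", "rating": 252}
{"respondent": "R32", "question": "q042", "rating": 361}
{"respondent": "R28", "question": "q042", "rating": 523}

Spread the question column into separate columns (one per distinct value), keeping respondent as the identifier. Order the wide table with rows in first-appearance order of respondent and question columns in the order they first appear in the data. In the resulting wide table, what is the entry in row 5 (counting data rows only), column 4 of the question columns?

With rows in first-appearance order of respondent, row 5 is respondent=R30. question columns in first-appearance order: q040, q041, q043, q042; column 4 is q042.
Long rows with respondent=R30, question=q042: rating = 88.

88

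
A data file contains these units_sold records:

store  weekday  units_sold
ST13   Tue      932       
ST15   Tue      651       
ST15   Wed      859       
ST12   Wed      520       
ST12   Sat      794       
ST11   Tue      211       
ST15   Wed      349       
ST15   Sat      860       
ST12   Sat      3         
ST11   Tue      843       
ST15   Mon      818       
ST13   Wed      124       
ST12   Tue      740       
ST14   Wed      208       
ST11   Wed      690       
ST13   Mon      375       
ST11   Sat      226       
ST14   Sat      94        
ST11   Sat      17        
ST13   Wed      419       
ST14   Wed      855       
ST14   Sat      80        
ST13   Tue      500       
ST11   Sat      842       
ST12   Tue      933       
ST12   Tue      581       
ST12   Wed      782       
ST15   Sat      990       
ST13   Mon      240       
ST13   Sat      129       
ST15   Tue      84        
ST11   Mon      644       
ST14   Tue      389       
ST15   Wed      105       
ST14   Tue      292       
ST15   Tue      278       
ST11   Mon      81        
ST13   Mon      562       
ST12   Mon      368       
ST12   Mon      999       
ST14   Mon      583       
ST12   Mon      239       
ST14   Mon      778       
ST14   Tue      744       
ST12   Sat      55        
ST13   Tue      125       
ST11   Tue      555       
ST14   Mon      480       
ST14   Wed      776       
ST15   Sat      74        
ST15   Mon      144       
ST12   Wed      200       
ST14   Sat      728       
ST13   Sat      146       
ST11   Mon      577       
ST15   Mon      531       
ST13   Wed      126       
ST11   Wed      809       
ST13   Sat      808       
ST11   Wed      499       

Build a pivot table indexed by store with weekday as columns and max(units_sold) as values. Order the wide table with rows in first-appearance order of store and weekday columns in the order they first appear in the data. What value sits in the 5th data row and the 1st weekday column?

With rows in first-appearance order of store, row 5 is store=ST14. weekday columns in first-appearance order: Tue, Wed, Sat, Mon; column 1 is Tue.
Long rows with store=ST14, weekday=Tue: max(389, 292, 744) = 744.

744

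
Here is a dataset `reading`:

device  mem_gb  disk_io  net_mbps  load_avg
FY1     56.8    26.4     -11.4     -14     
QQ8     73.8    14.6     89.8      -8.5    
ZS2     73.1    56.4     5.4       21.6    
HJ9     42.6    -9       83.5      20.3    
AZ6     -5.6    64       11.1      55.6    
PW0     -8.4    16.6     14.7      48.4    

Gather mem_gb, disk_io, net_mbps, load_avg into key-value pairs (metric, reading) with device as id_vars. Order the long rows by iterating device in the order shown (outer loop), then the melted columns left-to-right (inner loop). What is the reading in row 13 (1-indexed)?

24 rows total (6 × 4). Row 13: index ⌊(13-1)/4⌋ = 3 into device → HJ9; (13-1) mod 4 = 0 into the melted columns → mem_gb.
So row 13 is (HJ9, mem_gb, 42.6); reading = 42.6.

42.6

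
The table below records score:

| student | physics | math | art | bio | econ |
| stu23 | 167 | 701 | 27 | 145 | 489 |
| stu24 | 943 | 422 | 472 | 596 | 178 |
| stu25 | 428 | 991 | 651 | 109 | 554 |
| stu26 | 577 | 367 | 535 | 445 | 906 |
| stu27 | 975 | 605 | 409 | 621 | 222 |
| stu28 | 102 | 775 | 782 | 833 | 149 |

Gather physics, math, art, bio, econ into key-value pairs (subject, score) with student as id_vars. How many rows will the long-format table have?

6 student values × 5 melted columns = 30 rows.

30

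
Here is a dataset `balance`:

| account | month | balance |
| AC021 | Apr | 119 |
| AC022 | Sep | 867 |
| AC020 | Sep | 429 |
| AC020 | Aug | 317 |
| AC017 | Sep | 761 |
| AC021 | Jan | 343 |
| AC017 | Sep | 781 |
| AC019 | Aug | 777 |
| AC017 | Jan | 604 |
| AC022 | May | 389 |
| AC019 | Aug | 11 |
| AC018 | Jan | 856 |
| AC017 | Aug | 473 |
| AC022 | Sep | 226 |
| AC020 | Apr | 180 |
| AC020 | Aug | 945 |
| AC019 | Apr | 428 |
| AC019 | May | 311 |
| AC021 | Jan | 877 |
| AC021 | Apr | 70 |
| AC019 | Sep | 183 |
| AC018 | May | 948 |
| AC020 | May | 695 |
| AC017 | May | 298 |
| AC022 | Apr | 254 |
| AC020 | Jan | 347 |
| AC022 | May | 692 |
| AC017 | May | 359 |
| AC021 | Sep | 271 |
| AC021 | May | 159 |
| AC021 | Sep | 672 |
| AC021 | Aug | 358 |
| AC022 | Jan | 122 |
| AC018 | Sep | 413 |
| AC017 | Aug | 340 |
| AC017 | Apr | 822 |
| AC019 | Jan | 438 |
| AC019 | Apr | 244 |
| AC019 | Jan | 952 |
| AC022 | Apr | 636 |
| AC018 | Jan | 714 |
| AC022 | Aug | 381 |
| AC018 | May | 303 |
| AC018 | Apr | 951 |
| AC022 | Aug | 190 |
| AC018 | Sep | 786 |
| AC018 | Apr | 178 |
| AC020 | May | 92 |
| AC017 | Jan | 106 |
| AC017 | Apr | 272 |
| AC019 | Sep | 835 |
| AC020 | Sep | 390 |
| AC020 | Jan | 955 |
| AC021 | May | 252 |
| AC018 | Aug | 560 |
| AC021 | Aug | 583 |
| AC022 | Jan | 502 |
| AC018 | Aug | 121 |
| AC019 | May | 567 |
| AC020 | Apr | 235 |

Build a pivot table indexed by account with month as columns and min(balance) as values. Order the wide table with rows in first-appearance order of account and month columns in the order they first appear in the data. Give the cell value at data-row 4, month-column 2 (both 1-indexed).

With rows in first-appearance order of account, row 4 is account=AC017. month columns in first-appearance order: Apr, Sep, Aug, Jan, May; column 2 is Sep.
Long rows with account=AC017, month=Sep: min(761, 781) = 761.

761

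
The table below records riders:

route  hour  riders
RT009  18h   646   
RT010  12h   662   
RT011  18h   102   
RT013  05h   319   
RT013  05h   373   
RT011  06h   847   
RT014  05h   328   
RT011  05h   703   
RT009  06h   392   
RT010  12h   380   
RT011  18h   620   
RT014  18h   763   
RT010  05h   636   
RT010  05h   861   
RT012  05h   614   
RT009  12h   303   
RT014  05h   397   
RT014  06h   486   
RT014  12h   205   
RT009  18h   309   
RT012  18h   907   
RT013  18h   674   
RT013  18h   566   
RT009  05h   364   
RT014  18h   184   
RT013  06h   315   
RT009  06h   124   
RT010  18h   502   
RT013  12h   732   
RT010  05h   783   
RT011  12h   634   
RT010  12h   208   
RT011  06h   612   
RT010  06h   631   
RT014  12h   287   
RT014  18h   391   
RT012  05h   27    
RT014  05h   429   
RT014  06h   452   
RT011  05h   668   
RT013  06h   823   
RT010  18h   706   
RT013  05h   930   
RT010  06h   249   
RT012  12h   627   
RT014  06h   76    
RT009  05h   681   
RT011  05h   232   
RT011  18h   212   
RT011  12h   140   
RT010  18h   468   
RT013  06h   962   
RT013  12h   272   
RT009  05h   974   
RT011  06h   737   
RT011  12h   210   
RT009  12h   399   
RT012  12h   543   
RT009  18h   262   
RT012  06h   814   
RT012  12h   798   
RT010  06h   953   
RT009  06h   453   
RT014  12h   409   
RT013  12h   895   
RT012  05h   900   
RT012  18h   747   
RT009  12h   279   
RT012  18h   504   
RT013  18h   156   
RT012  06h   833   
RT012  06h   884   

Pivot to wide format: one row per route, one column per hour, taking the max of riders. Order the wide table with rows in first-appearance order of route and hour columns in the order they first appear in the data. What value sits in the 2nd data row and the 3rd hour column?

861

With rows in first-appearance order of route, row 2 is route=RT010. hour columns in first-appearance order: 18h, 12h, 05h, 06h; column 3 is 05h.
Long rows with route=RT010, hour=05h: max(636, 861, 783) = 861.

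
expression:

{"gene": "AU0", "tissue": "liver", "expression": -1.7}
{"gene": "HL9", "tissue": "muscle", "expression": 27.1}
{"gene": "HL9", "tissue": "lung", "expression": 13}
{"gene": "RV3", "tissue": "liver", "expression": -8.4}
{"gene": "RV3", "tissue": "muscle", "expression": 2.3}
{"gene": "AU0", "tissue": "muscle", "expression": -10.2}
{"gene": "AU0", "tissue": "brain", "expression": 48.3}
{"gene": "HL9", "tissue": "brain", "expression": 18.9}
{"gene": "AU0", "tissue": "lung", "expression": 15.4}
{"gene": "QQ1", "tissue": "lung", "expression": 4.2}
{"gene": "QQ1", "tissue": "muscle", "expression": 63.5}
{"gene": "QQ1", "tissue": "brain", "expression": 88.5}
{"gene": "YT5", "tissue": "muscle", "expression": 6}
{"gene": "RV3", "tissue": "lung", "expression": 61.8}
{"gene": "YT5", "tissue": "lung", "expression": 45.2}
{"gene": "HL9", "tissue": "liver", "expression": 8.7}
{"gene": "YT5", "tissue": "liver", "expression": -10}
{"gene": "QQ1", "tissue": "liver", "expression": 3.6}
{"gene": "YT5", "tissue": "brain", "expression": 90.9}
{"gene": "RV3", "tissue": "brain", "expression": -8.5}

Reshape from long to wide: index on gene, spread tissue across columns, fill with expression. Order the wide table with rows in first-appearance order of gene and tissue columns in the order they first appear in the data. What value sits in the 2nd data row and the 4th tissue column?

18.9

With rows in first-appearance order of gene, row 2 is gene=HL9. tissue columns in first-appearance order: liver, muscle, lung, brain; column 4 is brain.
Long rows with gene=HL9, tissue=brain: expression = 18.9.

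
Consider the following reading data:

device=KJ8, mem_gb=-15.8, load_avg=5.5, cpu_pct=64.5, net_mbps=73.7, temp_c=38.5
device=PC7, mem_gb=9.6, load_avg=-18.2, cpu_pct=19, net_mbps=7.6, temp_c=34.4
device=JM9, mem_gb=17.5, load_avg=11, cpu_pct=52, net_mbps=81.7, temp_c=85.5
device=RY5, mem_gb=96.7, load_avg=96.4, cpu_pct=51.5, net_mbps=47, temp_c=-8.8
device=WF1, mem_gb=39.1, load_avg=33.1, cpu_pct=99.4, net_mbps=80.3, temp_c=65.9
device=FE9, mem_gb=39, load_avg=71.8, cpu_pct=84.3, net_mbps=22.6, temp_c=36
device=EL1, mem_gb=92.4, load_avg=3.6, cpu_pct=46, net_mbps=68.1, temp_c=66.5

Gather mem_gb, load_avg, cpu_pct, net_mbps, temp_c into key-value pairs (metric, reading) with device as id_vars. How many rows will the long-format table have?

7 device values × 5 melted columns = 35 rows.

35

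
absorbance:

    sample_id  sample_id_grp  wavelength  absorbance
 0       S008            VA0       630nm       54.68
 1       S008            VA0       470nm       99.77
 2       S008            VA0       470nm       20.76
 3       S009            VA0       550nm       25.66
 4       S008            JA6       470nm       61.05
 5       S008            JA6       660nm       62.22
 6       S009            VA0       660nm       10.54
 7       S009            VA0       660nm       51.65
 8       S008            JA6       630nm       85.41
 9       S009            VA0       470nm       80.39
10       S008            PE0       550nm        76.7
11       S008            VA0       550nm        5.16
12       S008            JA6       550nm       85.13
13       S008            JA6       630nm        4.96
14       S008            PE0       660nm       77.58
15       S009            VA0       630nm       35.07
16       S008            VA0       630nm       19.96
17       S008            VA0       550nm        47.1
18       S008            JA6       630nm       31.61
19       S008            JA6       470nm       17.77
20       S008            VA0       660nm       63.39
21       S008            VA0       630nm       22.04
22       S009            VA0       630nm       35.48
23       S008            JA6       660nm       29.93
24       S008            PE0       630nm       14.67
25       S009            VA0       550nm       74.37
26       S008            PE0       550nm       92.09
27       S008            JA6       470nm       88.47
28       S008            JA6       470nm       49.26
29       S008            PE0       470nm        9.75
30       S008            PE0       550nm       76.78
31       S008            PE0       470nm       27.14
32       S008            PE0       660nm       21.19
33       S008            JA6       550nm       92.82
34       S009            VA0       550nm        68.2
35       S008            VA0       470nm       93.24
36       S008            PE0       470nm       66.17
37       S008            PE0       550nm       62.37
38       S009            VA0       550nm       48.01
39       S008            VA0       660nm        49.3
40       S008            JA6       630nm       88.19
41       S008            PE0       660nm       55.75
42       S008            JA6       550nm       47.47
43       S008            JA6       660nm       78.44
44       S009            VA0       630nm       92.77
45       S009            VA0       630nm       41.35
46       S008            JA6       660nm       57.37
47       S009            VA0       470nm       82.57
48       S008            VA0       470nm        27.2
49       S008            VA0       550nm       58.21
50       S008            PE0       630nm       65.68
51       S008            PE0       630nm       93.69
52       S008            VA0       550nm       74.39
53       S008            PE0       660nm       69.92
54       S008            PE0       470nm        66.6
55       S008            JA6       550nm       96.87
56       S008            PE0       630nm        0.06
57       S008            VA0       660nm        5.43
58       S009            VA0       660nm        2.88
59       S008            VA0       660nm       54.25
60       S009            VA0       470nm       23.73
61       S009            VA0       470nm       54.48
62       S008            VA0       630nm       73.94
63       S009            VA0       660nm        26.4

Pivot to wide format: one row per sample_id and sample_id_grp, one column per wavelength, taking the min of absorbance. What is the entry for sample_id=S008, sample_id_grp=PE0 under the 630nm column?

0.06

Rows with sample_id=S008, sample_id_grp=PE0 and wavelength=630nm: absorbance values are 14.67, 65.68, 93.69, 0.06.
min(14.67, 65.68, 93.69, 0.06) = 0.06.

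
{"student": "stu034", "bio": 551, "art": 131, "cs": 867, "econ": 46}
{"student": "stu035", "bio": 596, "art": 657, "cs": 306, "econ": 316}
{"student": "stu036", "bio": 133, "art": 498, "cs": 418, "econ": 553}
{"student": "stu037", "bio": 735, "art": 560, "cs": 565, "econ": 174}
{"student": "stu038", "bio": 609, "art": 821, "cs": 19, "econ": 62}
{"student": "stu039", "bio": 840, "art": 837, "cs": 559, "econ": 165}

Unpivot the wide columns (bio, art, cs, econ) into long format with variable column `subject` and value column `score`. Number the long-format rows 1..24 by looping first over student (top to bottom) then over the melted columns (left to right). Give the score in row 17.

609

24 rows total (6 × 4). Row 17: index ⌊(17-1)/4⌋ = 4 into student → stu038; (17-1) mod 4 = 0 into the melted columns → bio.
So row 17 is (stu038, bio, 609); score = 609.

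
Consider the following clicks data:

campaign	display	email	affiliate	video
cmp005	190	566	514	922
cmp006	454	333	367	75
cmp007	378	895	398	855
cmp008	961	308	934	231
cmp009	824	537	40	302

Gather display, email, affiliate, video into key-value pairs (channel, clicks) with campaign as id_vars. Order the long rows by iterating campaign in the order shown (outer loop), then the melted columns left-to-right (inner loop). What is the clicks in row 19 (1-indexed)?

40

20 rows total (5 × 4). Row 19: index ⌊(19-1)/4⌋ = 4 into campaign → cmp009; (19-1) mod 4 = 2 into the melted columns → affiliate.
So row 19 is (cmp009, affiliate, 40); clicks = 40.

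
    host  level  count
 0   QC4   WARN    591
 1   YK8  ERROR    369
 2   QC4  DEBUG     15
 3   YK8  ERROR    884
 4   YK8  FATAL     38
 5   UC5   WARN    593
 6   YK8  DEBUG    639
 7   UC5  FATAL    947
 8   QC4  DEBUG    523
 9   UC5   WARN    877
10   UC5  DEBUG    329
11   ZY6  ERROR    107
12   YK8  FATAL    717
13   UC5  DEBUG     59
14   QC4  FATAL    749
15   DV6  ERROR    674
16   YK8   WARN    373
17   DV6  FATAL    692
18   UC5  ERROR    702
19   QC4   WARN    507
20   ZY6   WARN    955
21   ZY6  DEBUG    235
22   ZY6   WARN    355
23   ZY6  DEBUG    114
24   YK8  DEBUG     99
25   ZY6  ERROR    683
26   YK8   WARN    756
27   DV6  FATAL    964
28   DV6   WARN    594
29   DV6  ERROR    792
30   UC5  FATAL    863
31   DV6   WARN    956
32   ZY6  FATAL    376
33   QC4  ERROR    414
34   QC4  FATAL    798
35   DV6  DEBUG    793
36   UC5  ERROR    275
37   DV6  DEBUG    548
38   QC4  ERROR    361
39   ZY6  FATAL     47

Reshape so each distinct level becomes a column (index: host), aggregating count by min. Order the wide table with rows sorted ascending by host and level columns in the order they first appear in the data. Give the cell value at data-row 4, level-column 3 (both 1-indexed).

With rows sorted ascending by host, row 4 is host=YK8. level columns in first-appearance order: WARN, ERROR, DEBUG, FATAL; column 3 is DEBUG.
Long rows with host=YK8, level=DEBUG: min(639, 99) = 99.

99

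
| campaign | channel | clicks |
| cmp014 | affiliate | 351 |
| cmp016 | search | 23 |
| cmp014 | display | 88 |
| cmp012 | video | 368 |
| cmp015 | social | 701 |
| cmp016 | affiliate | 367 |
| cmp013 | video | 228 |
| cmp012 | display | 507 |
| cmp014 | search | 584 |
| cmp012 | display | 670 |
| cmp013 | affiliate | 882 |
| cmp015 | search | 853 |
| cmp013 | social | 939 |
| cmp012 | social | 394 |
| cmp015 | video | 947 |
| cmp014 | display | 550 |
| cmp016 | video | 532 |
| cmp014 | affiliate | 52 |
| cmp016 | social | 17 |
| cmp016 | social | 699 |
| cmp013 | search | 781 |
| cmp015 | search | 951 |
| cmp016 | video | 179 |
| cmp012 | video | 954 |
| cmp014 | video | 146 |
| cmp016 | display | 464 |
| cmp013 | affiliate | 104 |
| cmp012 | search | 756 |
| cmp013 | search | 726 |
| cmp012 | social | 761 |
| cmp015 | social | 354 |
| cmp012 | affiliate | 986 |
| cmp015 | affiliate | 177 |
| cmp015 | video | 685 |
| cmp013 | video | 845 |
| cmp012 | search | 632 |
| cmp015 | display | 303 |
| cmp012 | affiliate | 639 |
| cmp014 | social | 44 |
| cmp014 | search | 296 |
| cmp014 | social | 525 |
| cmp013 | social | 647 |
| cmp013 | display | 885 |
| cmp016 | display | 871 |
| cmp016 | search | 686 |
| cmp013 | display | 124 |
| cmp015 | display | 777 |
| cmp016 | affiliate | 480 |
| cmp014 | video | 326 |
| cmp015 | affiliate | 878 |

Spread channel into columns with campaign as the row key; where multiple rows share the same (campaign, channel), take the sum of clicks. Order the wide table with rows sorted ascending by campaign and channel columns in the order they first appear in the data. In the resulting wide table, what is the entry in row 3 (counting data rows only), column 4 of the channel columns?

With rows sorted ascending by campaign, row 3 is campaign=cmp014. channel columns in first-appearance order: affiliate, search, display, video, social; column 4 is video.
Long rows with campaign=cmp014, channel=video: 146 + 326 = 472.

472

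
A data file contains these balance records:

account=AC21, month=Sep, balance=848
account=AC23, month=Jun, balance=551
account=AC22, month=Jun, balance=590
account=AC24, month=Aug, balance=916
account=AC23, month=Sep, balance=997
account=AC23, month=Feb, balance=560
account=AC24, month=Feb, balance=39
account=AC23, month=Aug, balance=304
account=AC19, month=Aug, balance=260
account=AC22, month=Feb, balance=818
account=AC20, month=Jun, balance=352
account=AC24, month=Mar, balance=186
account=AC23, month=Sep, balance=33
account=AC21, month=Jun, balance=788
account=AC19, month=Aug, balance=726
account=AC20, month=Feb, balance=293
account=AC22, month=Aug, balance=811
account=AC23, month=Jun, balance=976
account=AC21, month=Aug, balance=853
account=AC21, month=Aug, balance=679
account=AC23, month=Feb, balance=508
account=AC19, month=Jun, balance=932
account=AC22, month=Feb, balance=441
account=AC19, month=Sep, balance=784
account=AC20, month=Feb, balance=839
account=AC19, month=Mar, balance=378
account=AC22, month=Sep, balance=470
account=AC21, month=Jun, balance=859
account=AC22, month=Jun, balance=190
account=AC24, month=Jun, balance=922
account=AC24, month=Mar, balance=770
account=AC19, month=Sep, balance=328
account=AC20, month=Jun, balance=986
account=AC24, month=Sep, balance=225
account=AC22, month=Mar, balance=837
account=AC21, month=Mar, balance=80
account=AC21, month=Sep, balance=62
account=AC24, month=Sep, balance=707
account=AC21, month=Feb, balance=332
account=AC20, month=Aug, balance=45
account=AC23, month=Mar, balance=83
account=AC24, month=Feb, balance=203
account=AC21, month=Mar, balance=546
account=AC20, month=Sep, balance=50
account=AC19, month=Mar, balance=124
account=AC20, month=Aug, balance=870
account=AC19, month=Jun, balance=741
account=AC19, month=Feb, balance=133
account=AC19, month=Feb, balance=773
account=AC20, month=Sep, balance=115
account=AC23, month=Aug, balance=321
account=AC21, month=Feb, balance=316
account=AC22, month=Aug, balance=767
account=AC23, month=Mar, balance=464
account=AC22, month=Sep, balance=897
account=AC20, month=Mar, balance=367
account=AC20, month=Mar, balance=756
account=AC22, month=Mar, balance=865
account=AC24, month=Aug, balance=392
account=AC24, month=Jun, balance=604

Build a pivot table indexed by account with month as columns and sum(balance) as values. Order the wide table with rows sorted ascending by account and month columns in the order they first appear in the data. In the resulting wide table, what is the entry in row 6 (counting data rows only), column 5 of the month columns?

With rows sorted ascending by account, row 6 is account=AC24. month columns in first-appearance order: Sep, Jun, Aug, Feb, Mar; column 5 is Mar.
Long rows with account=AC24, month=Mar: 186 + 770 = 956.

956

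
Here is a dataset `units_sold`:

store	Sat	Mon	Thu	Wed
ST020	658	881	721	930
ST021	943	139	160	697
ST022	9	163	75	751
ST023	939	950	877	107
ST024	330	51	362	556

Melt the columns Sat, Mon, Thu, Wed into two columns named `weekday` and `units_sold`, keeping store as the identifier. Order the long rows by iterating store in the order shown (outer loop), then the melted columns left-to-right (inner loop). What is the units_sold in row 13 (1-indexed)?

939

20 rows total (5 × 4). Row 13: index ⌊(13-1)/4⌋ = 3 into store → ST023; (13-1) mod 4 = 0 into the melted columns → Sat.
So row 13 is (ST023, Sat, 939); units_sold = 939.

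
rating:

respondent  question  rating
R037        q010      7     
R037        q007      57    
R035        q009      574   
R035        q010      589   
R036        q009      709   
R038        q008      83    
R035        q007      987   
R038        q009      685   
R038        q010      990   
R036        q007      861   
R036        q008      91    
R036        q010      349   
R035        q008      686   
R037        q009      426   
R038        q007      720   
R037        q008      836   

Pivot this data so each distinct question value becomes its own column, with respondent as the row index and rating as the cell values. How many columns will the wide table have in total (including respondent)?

5

1 column for respondent plus 4 distinct question values → 5 columns.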